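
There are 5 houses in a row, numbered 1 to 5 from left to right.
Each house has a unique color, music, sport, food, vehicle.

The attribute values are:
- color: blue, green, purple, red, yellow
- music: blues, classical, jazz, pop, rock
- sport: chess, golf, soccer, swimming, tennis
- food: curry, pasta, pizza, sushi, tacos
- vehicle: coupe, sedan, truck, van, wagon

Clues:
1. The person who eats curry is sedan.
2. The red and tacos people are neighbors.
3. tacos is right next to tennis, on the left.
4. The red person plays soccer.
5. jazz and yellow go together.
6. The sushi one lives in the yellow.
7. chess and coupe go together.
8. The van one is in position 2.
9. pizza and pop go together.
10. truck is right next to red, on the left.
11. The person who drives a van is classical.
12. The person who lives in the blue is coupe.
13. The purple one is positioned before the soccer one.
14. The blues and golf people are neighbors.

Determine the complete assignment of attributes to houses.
Solution:

House | Color | Music | Sport | Food | Vehicle
----------------------------------------------
  1   | purple | pop | swimming | pizza | truck
  2   | red | classical | soccer | pasta | van
  3   | blue | rock | chess | tacos | coupe
  4   | green | blues | tennis | curry | sedan
  5   | yellow | jazz | golf | sushi | wagon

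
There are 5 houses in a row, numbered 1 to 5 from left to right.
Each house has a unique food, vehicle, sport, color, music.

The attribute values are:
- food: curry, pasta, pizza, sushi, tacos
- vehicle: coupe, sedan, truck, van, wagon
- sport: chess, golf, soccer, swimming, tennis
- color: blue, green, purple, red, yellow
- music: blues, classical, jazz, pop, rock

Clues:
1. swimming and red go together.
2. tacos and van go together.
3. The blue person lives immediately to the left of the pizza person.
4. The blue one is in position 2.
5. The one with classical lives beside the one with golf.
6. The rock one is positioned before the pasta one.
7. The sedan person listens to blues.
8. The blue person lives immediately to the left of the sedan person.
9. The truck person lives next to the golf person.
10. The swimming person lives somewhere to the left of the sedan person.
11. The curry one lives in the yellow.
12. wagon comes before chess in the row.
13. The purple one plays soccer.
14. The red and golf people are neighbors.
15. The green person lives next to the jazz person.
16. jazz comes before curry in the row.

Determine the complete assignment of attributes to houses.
Solution:

House | Food | Vehicle | Sport | Color | Music
----------------------------------------------
  1   | sushi | truck | swimming | red | classical
  2   | tacos | van | golf | blue | rock
  3   | pizza | sedan | tennis | green | blues
  4   | pasta | wagon | soccer | purple | jazz
  5   | curry | coupe | chess | yellow | pop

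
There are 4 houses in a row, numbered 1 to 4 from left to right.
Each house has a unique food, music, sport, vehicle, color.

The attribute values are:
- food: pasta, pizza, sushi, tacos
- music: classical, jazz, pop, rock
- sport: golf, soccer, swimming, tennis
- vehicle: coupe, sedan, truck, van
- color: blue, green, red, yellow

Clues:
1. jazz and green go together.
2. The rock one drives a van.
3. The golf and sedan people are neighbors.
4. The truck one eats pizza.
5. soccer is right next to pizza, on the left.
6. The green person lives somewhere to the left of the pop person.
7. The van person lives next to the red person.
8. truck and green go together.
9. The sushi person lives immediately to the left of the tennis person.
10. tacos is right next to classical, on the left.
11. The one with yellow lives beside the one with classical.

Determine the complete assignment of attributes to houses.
Solution:

House | Food | Music | Sport | Vehicle | Color
----------------------------------------------
  1   | tacos | rock | golf | van | yellow
  2   | sushi | classical | soccer | sedan | red
  3   | pizza | jazz | tennis | truck | green
  4   | pasta | pop | swimming | coupe | blue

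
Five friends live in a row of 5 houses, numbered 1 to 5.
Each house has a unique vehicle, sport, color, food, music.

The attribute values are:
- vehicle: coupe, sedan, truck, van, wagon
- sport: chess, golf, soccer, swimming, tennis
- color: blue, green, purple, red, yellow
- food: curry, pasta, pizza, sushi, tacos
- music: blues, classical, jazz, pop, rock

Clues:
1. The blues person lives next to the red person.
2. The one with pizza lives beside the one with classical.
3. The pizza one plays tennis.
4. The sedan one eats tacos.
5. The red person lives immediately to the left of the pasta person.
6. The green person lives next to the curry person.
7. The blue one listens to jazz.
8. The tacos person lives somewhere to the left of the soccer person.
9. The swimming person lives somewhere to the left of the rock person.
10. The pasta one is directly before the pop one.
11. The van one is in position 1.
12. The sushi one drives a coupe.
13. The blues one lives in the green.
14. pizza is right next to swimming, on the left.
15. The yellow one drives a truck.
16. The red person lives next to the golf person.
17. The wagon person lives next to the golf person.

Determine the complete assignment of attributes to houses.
Solution:

House | Vehicle | Sport | Color | Food | Music
----------------------------------------------
  1   | van | tennis | green | pizza | blues
  2   | wagon | swimming | red | curry | classical
  3   | truck | golf | yellow | pasta | rock
  4   | sedan | chess | purple | tacos | pop
  5   | coupe | soccer | blue | sushi | jazz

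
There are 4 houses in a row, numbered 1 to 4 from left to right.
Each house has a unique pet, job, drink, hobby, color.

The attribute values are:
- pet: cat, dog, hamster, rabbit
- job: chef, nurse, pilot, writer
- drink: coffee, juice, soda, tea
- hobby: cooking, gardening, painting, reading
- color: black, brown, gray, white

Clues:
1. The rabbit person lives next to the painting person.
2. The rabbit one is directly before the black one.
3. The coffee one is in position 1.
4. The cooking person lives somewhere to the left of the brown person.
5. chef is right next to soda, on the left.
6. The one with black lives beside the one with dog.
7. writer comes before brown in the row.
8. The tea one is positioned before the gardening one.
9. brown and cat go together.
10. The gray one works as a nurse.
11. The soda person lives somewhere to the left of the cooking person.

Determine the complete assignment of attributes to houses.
Solution:

House | Pet | Job | Drink | Hobby | Color
-----------------------------------------
  1   | rabbit | chef | coffee | reading | white
  2   | hamster | writer | soda | painting | black
  3   | dog | nurse | tea | cooking | gray
  4   | cat | pilot | juice | gardening | brown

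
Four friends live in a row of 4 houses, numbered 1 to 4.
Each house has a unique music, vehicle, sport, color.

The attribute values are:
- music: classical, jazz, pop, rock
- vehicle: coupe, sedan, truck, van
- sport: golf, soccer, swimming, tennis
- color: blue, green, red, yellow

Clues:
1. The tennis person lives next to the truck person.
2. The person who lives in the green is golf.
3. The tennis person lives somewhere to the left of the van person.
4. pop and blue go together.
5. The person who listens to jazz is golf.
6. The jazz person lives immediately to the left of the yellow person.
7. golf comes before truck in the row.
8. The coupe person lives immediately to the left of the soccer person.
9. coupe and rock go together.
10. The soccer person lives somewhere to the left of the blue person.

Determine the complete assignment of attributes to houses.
Solution:

House | Music | Vehicle | Sport | Color
---------------------------------------
  1   | jazz | sedan | golf | green
  2   | rock | coupe | tennis | yellow
  3   | classical | truck | soccer | red
  4   | pop | van | swimming | blue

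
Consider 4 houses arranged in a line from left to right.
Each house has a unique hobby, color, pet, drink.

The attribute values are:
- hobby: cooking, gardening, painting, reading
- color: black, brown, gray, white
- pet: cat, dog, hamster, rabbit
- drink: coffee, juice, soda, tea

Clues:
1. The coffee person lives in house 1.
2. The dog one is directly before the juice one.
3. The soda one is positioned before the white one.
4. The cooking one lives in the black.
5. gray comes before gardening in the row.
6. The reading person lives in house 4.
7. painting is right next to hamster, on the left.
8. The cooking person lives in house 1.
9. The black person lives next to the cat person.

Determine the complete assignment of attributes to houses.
Solution:

House | Hobby | Color | Pet | Drink
-----------------------------------
  1   | cooking | black | dog | coffee
  2   | painting | gray | cat | juice
  3   | gardening | brown | hamster | soda
  4   | reading | white | rabbit | tea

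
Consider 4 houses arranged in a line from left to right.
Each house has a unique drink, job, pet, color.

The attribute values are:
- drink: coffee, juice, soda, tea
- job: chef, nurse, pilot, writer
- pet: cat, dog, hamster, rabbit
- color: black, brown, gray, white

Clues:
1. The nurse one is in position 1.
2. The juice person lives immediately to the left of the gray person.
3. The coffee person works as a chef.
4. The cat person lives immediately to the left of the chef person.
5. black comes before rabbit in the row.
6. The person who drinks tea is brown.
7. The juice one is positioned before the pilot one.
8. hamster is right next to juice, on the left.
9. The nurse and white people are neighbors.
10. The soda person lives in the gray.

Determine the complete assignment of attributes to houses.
Solution:

House | Drink | Job | Pet | Color
---------------------------------
  1   | tea | nurse | cat | brown
  2   | coffee | chef | hamster | white
  3   | juice | writer | dog | black
  4   | soda | pilot | rabbit | gray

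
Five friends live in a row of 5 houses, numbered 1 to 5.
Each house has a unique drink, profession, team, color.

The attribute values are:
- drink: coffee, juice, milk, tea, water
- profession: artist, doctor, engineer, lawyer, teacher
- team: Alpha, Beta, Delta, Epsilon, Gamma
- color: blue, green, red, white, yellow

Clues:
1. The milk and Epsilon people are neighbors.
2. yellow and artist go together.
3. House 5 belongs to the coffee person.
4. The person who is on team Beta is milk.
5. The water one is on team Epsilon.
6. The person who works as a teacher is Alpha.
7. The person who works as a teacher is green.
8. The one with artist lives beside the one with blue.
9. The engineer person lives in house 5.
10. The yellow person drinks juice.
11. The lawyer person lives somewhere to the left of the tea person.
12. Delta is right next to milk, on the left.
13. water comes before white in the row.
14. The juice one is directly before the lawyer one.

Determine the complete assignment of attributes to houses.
Solution:

House | Drink | Profession | Team | Color
-----------------------------------------
  1   | juice | artist | Delta | yellow
  2   | milk | lawyer | Beta | blue
  3   | water | doctor | Epsilon | red
  4   | tea | teacher | Alpha | green
  5   | coffee | engineer | Gamma | white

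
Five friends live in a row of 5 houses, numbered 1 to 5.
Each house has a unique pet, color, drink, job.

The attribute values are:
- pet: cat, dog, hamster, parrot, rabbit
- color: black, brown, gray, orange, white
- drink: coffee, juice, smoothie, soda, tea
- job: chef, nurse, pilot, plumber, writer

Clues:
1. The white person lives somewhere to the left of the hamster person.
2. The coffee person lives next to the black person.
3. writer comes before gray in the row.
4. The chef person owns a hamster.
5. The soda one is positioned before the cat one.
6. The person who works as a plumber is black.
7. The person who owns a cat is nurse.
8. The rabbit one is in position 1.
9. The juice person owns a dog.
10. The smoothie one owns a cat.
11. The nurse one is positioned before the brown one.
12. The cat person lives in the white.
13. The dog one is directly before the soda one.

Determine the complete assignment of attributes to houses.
Solution:

House | Pet | Color | Drink | Job
---------------------------------
  1   | rabbit | orange | coffee | writer
  2   | dog | black | juice | plumber
  3   | parrot | gray | soda | pilot
  4   | cat | white | smoothie | nurse
  5   | hamster | brown | tea | chef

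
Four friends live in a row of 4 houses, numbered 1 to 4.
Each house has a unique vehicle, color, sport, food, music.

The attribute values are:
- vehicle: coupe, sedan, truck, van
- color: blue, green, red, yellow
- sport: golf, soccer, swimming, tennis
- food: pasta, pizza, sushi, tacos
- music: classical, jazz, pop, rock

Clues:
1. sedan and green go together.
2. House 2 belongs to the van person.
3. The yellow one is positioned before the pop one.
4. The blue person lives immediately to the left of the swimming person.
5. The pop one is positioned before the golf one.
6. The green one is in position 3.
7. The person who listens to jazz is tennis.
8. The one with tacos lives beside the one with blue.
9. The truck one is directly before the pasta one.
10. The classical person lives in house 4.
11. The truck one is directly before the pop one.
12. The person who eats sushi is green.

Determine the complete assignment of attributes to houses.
Solution:

House | Vehicle | Color | Sport | Food | Music
----------------------------------------------
  1   | truck | yellow | tennis | tacos | jazz
  2   | van | blue | soccer | pasta | pop
  3   | sedan | green | swimming | sushi | rock
  4   | coupe | red | golf | pizza | classical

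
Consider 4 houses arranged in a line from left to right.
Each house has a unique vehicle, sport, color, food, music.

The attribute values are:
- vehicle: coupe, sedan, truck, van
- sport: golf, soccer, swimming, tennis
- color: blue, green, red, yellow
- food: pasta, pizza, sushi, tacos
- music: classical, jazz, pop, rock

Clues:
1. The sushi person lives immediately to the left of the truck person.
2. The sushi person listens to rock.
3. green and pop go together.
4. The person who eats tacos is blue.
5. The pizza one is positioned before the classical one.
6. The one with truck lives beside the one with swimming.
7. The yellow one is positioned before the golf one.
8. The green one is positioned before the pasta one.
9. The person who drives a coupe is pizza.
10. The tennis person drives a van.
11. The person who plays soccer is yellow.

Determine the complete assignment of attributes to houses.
Solution:

House | Vehicle | Sport | Color | Food | Music
----------------------------------------------
  1   | sedan | soccer | yellow | sushi | rock
  2   | truck | golf | blue | tacos | jazz
  3   | coupe | swimming | green | pizza | pop
  4   | van | tennis | red | pasta | classical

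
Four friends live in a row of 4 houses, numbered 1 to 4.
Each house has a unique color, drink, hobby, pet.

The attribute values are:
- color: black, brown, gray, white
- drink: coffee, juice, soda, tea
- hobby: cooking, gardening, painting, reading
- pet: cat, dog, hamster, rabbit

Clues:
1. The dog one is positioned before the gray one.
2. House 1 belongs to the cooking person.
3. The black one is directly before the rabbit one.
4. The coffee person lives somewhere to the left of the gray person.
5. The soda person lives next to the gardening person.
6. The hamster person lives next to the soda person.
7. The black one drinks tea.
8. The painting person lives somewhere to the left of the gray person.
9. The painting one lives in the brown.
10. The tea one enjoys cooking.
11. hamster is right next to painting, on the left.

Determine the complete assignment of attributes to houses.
Solution:

House | Color | Drink | Hobby | Pet
-----------------------------------
  1   | black | tea | cooking | hamster
  2   | brown | soda | painting | rabbit
  3   | white | coffee | gardening | dog
  4   | gray | juice | reading | cat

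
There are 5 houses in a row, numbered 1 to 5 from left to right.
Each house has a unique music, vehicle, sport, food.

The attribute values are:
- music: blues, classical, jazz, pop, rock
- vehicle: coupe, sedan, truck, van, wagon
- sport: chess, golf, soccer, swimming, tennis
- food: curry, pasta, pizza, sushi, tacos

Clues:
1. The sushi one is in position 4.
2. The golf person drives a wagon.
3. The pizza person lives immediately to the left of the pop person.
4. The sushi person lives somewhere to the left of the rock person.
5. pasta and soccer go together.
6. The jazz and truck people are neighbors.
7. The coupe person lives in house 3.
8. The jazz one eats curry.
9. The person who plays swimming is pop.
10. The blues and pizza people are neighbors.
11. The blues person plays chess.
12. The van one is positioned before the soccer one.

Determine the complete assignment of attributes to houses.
Solution:

House | Music | Vehicle | Sport | Food
--------------------------------------
  1   | jazz | wagon | golf | curry
  2   | blues | truck | chess | tacos
  3   | classical | coupe | tennis | pizza
  4   | pop | van | swimming | sushi
  5   | rock | sedan | soccer | pasta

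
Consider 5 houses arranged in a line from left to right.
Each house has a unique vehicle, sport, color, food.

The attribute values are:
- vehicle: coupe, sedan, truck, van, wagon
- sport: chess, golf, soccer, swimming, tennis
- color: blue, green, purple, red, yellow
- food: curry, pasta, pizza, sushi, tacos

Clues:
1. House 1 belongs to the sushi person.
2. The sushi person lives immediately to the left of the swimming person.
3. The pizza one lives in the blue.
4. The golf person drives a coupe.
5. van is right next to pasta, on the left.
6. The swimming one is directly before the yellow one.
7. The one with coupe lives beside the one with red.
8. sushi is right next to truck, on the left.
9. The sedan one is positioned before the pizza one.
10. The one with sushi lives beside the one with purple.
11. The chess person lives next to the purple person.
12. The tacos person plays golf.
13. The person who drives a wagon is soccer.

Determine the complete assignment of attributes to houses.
Solution:

House | Vehicle | Sport | Color | Food
--------------------------------------
  1   | van | chess | green | sushi
  2   | truck | swimming | purple | pasta
  3   | coupe | golf | yellow | tacos
  4   | sedan | tennis | red | curry
  5   | wagon | soccer | blue | pizza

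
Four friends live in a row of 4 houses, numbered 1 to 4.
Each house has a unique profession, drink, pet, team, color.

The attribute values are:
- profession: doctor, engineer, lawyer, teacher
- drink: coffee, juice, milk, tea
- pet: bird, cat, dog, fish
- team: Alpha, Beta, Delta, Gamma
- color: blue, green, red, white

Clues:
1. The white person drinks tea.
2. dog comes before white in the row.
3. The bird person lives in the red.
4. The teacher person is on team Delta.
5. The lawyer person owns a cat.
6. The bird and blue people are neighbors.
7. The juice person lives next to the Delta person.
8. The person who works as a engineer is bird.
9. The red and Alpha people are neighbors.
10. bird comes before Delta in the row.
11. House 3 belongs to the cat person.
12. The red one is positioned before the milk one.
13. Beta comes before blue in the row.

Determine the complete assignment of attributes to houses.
Solution:

House | Profession | Drink | Pet | Team | Color
-----------------------------------------------
  1   | engineer | coffee | bird | Beta | red
  2   | doctor | milk | dog | Alpha | blue
  3   | lawyer | juice | cat | Gamma | green
  4   | teacher | tea | fish | Delta | white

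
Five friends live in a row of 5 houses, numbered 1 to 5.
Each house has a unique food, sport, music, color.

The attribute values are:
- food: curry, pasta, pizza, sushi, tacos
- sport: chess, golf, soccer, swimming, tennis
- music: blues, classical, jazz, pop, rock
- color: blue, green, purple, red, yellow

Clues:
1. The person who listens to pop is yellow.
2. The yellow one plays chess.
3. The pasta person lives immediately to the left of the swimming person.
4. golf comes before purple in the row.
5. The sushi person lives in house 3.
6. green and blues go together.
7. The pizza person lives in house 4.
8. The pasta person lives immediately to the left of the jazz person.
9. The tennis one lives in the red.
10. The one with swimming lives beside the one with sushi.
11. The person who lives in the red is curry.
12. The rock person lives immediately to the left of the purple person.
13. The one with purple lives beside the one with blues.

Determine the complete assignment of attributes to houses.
Solution:

House | Food | Sport | Music | Color
------------------------------------
  1   | pasta | golf | rock | blue
  2   | tacos | swimming | jazz | purple
  3   | sushi | soccer | blues | green
  4   | pizza | chess | pop | yellow
  5   | curry | tennis | classical | red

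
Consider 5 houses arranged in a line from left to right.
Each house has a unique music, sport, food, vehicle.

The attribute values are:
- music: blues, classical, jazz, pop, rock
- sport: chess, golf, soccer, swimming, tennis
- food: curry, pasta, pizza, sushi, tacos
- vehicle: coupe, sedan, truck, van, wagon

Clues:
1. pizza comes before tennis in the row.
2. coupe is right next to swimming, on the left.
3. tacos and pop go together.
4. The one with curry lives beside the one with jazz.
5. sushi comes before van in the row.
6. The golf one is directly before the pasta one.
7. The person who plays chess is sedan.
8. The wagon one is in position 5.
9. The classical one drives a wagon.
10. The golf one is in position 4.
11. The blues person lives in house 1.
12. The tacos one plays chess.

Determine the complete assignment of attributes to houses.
Solution:

House | Music | Sport | Food | Vehicle
--------------------------------------
  1   | blues | soccer | curry | coupe
  2   | jazz | swimming | sushi | truck
  3   | pop | chess | tacos | sedan
  4   | rock | golf | pizza | van
  5   | classical | tennis | pasta | wagon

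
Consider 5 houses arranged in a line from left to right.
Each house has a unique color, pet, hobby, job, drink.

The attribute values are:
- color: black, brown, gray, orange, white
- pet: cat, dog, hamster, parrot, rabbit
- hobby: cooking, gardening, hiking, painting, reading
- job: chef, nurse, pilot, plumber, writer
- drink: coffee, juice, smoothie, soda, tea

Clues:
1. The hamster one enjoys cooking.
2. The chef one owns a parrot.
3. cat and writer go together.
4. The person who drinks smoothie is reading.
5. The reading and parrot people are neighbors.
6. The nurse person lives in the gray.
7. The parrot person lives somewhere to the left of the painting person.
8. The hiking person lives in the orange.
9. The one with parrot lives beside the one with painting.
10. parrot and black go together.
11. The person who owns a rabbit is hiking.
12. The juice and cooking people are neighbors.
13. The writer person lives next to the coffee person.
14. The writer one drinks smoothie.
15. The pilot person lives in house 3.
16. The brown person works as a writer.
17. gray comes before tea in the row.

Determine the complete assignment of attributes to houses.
Solution:

House | Color | Pet | Hobby | Job | Drink
-----------------------------------------
  1   | brown | cat | reading | writer | smoothie
  2   | black | parrot | gardening | chef | coffee
  3   | white | dog | painting | pilot | juice
  4   | gray | hamster | cooking | nurse | soda
  5   | orange | rabbit | hiking | plumber | tea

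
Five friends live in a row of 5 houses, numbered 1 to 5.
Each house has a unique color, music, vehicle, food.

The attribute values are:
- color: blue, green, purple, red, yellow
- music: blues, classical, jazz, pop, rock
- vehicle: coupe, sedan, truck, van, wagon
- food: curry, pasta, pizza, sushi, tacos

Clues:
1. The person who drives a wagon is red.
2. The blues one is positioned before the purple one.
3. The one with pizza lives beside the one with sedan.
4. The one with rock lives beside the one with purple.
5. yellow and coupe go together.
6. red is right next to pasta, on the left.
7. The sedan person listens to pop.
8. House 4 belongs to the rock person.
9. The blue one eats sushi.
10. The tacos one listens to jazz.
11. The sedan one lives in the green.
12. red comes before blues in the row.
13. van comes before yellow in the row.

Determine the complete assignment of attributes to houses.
Solution:

House | Color | Music | Vehicle | Food
--------------------------------------
  1   | red | classical | wagon | pizza
  2   | green | pop | sedan | pasta
  3   | blue | blues | van | sushi
  4   | yellow | rock | coupe | curry
  5   | purple | jazz | truck | tacos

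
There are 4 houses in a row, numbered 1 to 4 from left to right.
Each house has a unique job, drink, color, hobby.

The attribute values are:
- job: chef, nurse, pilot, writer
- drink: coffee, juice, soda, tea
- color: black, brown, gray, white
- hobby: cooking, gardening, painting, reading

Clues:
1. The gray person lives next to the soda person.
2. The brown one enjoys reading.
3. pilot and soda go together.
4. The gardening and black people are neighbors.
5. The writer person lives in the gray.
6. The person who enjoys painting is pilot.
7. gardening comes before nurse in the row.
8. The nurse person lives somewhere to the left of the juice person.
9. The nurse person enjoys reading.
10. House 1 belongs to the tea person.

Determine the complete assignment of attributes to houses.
Solution:

House | Job | Drink | Color | Hobby
-----------------------------------
  1   | writer | tea | gray | gardening
  2   | pilot | soda | black | painting
  3   | nurse | coffee | brown | reading
  4   | chef | juice | white | cooking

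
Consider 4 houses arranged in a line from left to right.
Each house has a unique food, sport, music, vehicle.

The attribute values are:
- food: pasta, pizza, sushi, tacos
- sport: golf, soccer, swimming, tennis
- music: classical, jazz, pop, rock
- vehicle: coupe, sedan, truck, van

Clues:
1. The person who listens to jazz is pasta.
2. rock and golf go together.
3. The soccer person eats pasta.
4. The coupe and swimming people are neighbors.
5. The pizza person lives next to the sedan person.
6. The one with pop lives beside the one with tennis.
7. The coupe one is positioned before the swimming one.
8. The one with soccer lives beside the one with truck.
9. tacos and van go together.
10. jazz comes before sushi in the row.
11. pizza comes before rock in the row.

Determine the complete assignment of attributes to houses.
Solution:

House | Food | Sport | Music | Vehicle
--------------------------------------
  1   | pasta | soccer | jazz | coupe
  2   | pizza | swimming | pop | truck
  3   | sushi | tennis | classical | sedan
  4   | tacos | golf | rock | van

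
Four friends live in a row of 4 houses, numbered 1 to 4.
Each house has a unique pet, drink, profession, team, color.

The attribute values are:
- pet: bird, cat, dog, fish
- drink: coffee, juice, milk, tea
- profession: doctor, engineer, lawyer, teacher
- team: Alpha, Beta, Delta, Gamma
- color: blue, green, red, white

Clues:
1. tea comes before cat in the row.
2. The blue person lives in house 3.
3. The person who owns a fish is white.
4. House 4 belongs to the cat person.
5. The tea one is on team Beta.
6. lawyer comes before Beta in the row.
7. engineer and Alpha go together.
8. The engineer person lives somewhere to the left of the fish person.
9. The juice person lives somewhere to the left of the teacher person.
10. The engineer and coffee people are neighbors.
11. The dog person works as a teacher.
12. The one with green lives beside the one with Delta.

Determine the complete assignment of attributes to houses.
Solution:

House | Pet | Drink | Profession | Team | Color
-----------------------------------------------
  1   | bird | juice | engineer | Alpha | green
  2   | fish | coffee | lawyer | Delta | white
  3   | dog | tea | teacher | Beta | blue
  4   | cat | milk | doctor | Gamma | red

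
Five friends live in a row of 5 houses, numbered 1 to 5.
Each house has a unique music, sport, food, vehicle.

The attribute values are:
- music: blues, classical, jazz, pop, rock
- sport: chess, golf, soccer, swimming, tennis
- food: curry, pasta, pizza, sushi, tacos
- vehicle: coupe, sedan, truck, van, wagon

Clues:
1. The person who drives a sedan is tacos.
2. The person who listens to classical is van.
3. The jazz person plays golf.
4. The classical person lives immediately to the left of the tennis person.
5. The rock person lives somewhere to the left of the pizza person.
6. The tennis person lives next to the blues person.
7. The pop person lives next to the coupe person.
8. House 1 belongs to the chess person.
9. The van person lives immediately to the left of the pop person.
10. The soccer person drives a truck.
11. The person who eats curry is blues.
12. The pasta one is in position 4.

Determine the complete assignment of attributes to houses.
Solution:

House | Music | Sport | Food | Vehicle
--------------------------------------
  1   | classical | chess | sushi | van
  2   | pop | tennis | tacos | sedan
  3   | blues | swimming | curry | coupe
  4   | rock | soccer | pasta | truck
  5   | jazz | golf | pizza | wagon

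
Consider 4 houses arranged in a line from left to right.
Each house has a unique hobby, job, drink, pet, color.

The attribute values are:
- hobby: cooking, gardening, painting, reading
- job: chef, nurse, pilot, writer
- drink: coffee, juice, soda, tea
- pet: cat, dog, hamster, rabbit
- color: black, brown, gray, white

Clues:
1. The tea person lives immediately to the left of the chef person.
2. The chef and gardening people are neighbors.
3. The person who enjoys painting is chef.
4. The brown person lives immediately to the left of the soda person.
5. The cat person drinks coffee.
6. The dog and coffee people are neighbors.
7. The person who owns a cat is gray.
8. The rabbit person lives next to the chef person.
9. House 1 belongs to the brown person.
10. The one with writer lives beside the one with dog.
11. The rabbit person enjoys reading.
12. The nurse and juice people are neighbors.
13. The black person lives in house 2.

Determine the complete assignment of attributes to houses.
Solution:

House | Hobby | Job | Drink | Pet | Color
-----------------------------------------
  1   | reading | writer | tea | rabbit | brown
  2   | painting | chef | soda | dog | black
  3   | gardening | nurse | coffee | cat | gray
  4   | cooking | pilot | juice | hamster | white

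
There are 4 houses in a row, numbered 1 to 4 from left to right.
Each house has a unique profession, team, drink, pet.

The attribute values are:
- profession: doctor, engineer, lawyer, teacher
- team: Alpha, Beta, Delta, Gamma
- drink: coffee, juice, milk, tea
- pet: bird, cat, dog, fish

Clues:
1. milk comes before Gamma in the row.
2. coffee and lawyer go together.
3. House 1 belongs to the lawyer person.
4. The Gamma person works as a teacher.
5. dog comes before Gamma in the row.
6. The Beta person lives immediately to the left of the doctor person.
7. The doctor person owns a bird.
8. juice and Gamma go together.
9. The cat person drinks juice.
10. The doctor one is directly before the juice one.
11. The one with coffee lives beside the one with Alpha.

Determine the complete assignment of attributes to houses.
Solution:

House | Profession | Team | Drink | Pet
---------------------------------------
  1   | lawyer | Beta | coffee | dog
  2   | doctor | Alpha | milk | bird
  3   | teacher | Gamma | juice | cat
  4   | engineer | Delta | tea | fish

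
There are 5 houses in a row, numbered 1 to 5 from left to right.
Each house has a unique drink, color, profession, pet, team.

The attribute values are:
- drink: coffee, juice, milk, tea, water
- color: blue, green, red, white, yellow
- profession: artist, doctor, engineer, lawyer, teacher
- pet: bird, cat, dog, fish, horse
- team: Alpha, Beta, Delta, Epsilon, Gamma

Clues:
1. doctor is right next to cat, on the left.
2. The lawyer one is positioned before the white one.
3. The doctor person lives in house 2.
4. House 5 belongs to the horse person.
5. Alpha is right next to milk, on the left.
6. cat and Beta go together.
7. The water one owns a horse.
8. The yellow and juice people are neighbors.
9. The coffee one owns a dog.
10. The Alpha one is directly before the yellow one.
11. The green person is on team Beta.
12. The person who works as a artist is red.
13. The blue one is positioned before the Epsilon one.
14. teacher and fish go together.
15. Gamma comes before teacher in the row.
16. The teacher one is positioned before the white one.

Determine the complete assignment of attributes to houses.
Solution:

House | Drink | Color | Profession | Pet | Team
-----------------------------------------------
  1   | coffee | red | artist | dog | Alpha
  2   | milk | yellow | doctor | bird | Gamma
  3   | juice | green | lawyer | cat | Beta
  4   | tea | blue | teacher | fish | Delta
  5   | water | white | engineer | horse | Epsilon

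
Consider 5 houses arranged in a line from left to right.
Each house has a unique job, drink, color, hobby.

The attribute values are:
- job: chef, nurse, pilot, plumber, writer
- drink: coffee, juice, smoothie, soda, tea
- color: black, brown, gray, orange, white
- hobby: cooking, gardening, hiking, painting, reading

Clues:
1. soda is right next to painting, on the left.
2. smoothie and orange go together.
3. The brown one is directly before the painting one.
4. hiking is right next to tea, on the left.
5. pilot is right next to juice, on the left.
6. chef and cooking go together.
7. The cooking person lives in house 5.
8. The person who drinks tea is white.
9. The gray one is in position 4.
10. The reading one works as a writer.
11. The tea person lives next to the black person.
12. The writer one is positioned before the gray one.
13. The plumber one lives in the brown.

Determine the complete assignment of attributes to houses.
Solution:

House | Job | Drink | Color | Hobby
-----------------------------------
  1   | plumber | soda | brown | hiking
  2   | pilot | tea | white | painting
  3   | writer | juice | black | reading
  4   | nurse | coffee | gray | gardening
  5   | chef | smoothie | orange | cooking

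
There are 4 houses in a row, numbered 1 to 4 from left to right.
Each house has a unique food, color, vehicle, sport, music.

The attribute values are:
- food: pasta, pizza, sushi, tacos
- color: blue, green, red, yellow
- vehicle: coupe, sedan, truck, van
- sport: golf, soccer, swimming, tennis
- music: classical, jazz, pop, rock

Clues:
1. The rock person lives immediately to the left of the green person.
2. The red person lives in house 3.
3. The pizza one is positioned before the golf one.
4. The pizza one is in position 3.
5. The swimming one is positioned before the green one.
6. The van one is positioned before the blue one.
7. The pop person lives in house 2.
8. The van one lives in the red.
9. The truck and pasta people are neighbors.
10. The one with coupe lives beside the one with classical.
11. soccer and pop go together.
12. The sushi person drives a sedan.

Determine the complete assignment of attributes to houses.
Solution:

House | Food | Color | Vehicle | Sport | Music
----------------------------------------------
  1   | tacos | yellow | truck | swimming | rock
  2   | pasta | green | coupe | soccer | pop
  3   | pizza | red | van | tennis | classical
  4   | sushi | blue | sedan | golf | jazz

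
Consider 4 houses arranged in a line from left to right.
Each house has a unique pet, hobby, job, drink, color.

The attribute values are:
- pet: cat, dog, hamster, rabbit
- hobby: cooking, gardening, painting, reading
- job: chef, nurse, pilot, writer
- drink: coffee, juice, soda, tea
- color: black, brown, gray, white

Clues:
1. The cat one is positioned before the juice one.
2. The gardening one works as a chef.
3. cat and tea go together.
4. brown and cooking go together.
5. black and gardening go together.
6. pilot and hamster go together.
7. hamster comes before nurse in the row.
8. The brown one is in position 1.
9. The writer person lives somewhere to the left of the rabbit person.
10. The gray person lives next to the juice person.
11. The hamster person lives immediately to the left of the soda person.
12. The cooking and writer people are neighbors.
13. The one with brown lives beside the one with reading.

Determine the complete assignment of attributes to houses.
Solution:

House | Pet | Hobby | Job | Drink | Color
-----------------------------------------
  1   | hamster | cooking | pilot | coffee | brown
  2   | dog | reading | writer | soda | white
  3   | cat | painting | nurse | tea | gray
  4   | rabbit | gardening | chef | juice | black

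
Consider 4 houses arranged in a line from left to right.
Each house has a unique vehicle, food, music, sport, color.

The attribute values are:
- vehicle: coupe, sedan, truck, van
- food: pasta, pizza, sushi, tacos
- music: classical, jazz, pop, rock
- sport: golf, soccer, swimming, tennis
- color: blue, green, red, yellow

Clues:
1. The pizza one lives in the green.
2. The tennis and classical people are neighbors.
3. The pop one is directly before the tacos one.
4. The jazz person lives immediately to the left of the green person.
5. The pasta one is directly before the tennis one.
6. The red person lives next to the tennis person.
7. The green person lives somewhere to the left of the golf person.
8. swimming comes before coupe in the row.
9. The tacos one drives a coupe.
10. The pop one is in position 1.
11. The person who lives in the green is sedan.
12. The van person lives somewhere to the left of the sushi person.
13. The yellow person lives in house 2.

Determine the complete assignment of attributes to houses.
Solution:

House | Vehicle | Food | Music | Sport | Color
----------------------------------------------
  1   | van | pasta | pop | swimming | red
  2   | coupe | tacos | jazz | tennis | yellow
  3   | sedan | pizza | classical | soccer | green
  4   | truck | sushi | rock | golf | blue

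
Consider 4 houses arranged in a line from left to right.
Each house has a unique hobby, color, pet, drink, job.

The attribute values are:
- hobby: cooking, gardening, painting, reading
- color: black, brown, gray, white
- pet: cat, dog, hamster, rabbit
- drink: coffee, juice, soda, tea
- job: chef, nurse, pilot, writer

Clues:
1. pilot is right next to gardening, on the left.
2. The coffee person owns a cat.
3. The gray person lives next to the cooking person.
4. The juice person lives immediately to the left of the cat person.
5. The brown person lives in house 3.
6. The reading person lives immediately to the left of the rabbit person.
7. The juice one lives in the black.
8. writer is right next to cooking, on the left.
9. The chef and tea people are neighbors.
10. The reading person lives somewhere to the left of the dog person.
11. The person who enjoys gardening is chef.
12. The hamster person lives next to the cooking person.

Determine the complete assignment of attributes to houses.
Solution:

House | Hobby | Color | Pet | Drink | Job
-----------------------------------------
  1   | reading | gray | hamster | soda | writer
  2   | cooking | black | rabbit | juice | pilot
  3   | gardening | brown | cat | coffee | chef
  4   | painting | white | dog | tea | nurse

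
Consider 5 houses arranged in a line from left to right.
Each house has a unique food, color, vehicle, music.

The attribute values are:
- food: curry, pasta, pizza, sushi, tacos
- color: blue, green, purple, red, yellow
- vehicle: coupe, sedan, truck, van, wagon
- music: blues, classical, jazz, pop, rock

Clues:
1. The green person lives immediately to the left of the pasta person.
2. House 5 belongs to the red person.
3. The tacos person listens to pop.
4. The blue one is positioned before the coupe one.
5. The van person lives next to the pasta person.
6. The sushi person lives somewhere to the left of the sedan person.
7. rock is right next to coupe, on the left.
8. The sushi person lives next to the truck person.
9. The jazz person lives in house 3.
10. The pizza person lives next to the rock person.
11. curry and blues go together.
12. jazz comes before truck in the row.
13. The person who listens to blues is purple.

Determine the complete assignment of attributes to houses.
Solution:

House | Food | Color | Vehicle | Music
--------------------------------------
  1   | pizza | green | van | classical
  2   | pasta | blue | wagon | rock
  3   | sushi | yellow | coupe | jazz
  4   | curry | purple | truck | blues
  5   | tacos | red | sedan | pop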